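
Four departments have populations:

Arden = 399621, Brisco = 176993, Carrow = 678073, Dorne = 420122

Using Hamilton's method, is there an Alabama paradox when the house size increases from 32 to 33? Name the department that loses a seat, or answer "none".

none

At 32 seats: Arden 8, Brisco 3, Carrow 13, Dorne 8.
At 33 seats: Arden 8, Brisco 4, Carrow 13, Dorne 8.
No department's allocation decreased.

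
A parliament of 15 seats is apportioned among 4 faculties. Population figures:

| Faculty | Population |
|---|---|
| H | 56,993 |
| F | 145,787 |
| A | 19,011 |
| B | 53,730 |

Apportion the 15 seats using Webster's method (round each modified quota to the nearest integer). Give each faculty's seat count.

H: 3, F: 8, A: 1, B: 3

Standard divisor 275521/15 ≈ 18368.067; standard quotas: H 3.103, F 7.937, A 1.035, B 2.925.
Rounding to the nearest integer gives H 3, F 8, A 1, B 3 — total 15, matching the house size, so no adjustment is needed.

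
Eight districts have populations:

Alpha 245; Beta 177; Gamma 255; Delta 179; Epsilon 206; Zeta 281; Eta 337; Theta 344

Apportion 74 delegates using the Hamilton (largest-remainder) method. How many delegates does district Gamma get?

9

Total 2024; standard divisor 2024/74 ≈ 27.351.
Standard quotas: Alpha 8.958, Beta 6.471, Gamma 9.323, Delta 6.544, Epsilon 7.532, Zeta 10.274, Eta 12.321, Theta 12.577.
Lower quotas: Alpha 8, Beta 6, Gamma 9, Delta 6, Epsilon 7, Zeta 10, Eta 12, Theta 12 (sum 70, leaving 4 seats).
Remainders in descending order: Alpha 0.958, Theta 0.577, Delta 0.544, Epsilon 0.532, Beta 0.471, Gamma 0.323, Eta 0.321, Zeta 0.274.
Largest remainders: Alpha, Theta, Delta, Epsilon receive the extra seats.
Gamma receives 9.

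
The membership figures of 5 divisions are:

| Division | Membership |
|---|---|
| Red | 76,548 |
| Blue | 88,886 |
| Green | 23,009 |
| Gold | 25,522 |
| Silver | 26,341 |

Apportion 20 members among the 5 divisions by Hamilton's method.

Red: 6; Blue: 8; Green: 2; Gold: 2; Silver: 2

The standard divisor is 240306/20 ≈ 12015.3.
Standard quotas: Red 6.3709, Blue 7.3977, Green 1.9150, Gold 2.1241, Silver 2.1923.
Lower quotas: Red 6, Blue 7, Green 1, Gold 2, Silver 2 (sum 18, leaving 2 seats).
Remainders in descending order: Green 0.9150, Blue 0.3977, Red 0.3709, Silver 0.1923, Gold 0.1241.
Largest remainders: Green, Blue receive the extra seats.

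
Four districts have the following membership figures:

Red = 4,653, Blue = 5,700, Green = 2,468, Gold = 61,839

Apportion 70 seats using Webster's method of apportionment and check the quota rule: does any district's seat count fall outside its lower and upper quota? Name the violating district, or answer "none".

Gold

Standard quotas: Red 4.363, Blue 5.344, Green 2.314, Gold 57.979.
Webster allocation: Red 4, Blue 5, Green 2, Gold 59.
Gold has quota 57.979 (lower 57, upper 58) but receives 59 — outside the quota interval.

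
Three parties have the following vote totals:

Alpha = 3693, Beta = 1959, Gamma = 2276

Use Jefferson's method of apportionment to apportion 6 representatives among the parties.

Alpha 3; Beta 1; Gamma 2

Standard divisor 7928/6 ≈ 1321.333; standard quotas: Alpha 2.795, Beta 1.483, Gamma 1.723.
Rounding down gives 2, 1, 1 = 4 seats, so the divisor must be adjusted.
With modified divisor 1100: modified quotas Alpha 3.357, Beta 1.781, Gamma 2.069.
Rounding down: Alpha 3, Beta 1, Gamma 2 (total 6).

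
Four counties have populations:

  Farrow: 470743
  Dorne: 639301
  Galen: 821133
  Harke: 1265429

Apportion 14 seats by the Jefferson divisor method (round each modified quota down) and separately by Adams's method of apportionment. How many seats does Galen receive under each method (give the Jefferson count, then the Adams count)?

Jefferson: Farrow 2, Dorne 3, Galen 3, Harke 6.
Adams: Farrow 2, Dorne 3, Galen 4, Harke 5.
Galen gets 3 under Jefferson and 4 under Adams.

3 and 4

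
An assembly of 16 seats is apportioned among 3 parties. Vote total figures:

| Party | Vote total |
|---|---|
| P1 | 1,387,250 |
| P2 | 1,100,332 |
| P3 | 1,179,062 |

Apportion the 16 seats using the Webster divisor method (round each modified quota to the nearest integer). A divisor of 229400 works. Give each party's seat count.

With modified divisor 229400: modified quotas P1 6.047, P2 4.797, P3 5.140.
Rounding to the nearest integer: P1 6, P2 5, P3 5 (total 16).

P1: 6; P2: 5; P3: 5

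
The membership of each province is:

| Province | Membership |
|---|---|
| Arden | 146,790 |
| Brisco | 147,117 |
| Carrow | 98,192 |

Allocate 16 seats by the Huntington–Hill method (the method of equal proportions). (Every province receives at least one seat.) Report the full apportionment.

Arden 6, Brisco 6, Carrow 4

With divisor 24750: modified quotas Arden 5.931, Brisco 5.944, Carrow 3.967.
Geometric-mean thresholds: Arden √(5·6)=5.477, Brisco √(5·6)=5.477, Carrow √(3·4)=3.464.
Each quota rounded against its threshold gives Arden 6, Brisco 6, Carrow 4 (total 16).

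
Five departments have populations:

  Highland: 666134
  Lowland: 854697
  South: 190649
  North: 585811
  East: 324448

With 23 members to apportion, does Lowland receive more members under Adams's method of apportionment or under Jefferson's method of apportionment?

Adams: Highland 6, Lowland 7, South 2, North 5, East 3.
Jefferson: Highland 6, Lowland 8, South 1, North 5, East 3.
Lowland gets 7 under Adams and 8 under Jefferson.

Jefferson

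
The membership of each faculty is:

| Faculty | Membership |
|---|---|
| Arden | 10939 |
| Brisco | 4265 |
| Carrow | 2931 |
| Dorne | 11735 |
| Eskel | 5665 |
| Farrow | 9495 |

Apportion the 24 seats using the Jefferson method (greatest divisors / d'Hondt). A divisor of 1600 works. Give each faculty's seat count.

Arden=6; Brisco=2; Carrow=1; Dorne=7; Eskel=3; Farrow=5

With modified divisor 1600: modified quotas Arden 6.837, Brisco 2.666, Carrow 1.832, Dorne 7.334, Eskel 3.541, Farrow 5.934.
Rounding down: Arden 6, Brisco 2, Carrow 1, Dorne 7, Eskel 3, Farrow 5 (total 24).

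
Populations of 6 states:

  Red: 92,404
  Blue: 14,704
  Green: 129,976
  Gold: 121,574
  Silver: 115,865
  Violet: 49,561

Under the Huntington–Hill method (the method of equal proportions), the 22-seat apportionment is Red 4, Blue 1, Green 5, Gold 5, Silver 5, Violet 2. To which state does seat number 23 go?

Green

Priority for the next seat is population ÷ (√(s·(s+1))).
Priorities: Red 20662.163, Blue 10397.298, Green 23730.262, Gold 22196.274, Silver 21153.958, Violet 20233.194.
Highest priority: Green.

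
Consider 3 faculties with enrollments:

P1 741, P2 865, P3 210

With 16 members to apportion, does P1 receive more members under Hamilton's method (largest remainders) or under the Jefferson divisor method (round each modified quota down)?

Jefferson

Hamilton: P1 6, P2 8, P3 2.
Jefferson: P1 7, P2 8, P3 1.
P1 gets 6 under Hamilton and 7 under Jefferson.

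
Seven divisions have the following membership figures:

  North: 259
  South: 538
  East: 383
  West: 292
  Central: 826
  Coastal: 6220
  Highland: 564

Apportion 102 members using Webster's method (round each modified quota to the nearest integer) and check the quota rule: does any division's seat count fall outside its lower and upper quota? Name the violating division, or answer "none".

Coastal

Standard quotas: North 2.909, South 6.042, East 4.301, West 3.279, Central 9.277, Coastal 69.857, Highland 6.334.
Webster allocation: North 3, South 6, East 4, West 3, Central 9, Coastal 71, Highland 6.
Coastal has quota 69.857 (lower 69, upper 70) but receives 71 — outside the quota interval.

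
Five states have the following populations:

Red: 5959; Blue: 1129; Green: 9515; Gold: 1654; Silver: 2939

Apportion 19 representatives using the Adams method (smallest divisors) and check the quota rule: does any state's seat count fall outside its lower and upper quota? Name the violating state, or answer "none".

none

Standard quotas: Red 5.342, Blue 1.012, Green 8.529, Gold 1.483, Silver 2.635.
Adams allocation: Red 5, Blue 1, Green 8, Gold 2, Silver 3.
Every allocation lies between the lower and upper quota.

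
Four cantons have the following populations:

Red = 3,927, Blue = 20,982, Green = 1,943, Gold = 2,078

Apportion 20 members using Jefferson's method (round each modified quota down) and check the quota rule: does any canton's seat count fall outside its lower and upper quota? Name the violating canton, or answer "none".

Blue

Standard quotas: Red 2.715, Blue 14.505, Green 1.343, Gold 1.437.
Jefferson allocation: Red 2, Blue 16, Green 1, Gold 1.
Blue has quota 14.505 (lower 14, upper 15) but receives 16 — outside the quota interval.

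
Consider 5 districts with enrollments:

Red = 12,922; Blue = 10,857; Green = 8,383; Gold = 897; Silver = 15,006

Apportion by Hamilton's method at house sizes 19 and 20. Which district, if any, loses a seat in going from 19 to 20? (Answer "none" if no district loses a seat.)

Gold

At 19 seats: Red 5, Blue 4, Green 3, Gold 1, Silver 6.
At 20 seats: Red 5, Blue 5, Green 4, Gold 0, Silver 6.
Gold drops from 1 to 0.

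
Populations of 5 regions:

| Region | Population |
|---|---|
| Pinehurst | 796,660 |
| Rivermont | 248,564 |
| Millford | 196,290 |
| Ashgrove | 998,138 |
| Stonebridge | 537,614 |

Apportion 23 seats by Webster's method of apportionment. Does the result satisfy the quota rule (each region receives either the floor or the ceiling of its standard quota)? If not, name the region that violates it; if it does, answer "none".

Standard quotas: Pinehurst 6.598, Rivermont 2.058, Millford 1.626, Ashgrove 8.266, Stonebridge 4.452.
Webster allocation: Pinehurst 7, Rivermont 2, Millford 2, Ashgrove 8, Stonebridge 4.
Every allocation lies between the lower and upper quota.

none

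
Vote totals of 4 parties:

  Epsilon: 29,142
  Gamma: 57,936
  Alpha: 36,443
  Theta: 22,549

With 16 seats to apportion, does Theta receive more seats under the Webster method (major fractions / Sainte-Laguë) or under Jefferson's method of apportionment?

Webster

Webster: Epsilon 3, Gamma 6, Alpha 4, Theta 3.
Jefferson: Epsilon 3, Gamma 7, Alpha 4, Theta 2.
Theta gets 3 under Webster and 2 under Jefferson.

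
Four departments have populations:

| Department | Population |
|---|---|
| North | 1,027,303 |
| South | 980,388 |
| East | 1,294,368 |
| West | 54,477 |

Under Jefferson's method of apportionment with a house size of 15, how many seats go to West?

0

Standard divisor 3356536/15 ≈ 223769.067; standard quotas: North 4.591, South 4.381, East 5.784, West 0.243.
Rounding down gives 4, 4, 5, 0 = 13 seats, so the divisor must be adjusted.
With modified divisor 200800: modified quotas North 5.116, South 4.882, East 6.446, West 0.271.
Rounding down: North 5, South 4, East 6, West 0 (total 15).
West receives 0.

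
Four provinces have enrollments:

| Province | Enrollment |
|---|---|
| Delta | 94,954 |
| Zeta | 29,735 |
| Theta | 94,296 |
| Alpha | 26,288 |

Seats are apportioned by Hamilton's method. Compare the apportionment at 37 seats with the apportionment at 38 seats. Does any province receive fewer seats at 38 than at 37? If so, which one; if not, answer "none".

At 37 seats: Delta 14, Zeta 5, Theta 14, Alpha 4.
At 38 seats: Delta 15, Zeta 4, Theta 15, Alpha 4.
Zeta drops from 5 to 4.

Zeta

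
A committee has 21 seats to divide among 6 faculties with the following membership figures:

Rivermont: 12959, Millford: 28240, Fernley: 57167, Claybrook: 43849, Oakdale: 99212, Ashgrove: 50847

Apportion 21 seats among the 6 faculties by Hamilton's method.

Rivermont=1, Millford=2, Fernley=4, Claybrook=3, Oakdale=7, Ashgrove=4

Total 292274; standard divisor 292274/21 ≈ 13917.81.
Standard quotas: Rivermont 0.9311, Millford 2.0291, Fernley 4.1075, Claybrook 3.1506, Oakdale 7.1284, Ashgrove 3.6534.
Lower quotas: Rivermont 0, Millford 2, Fernley 4, Claybrook 3, Oakdale 7, Ashgrove 3 (sum 19, leaving 2 seats).
Remainders in descending order: Rivermont 0.9311, Ashgrove 0.6534, Claybrook 0.1506, Oakdale 0.1284, Fernley 0.1075, Millford 0.0291.
Largest remainders: Rivermont, Ashgrove receive the extra seats.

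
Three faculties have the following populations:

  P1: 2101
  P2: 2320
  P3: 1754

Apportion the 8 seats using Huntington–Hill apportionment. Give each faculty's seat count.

P1: 3, P2: 3, P3: 2

With divisor 787: modified quotas P1 2.670, P2 2.948, P3 2.229.
Geometric-mean thresholds: P1 √(2·3)=2.449, P2 √(2·3)=2.449, P3 √(2·3)=2.449.
Each quota rounded against its threshold gives P1 3, P2 3, P3 2 (total 8).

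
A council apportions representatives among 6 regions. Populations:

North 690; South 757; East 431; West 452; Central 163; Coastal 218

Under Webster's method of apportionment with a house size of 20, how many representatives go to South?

Standard divisor 2711/20 ≈ 135.55; standard quotas: North 5.090, South 5.585, East 3.180, West 3.335, Central 1.203, Coastal 1.608.
Rounding to the nearest integer gives North 5, South 6, East 3, West 3, Central 1, Coastal 2 — total 20, matching the house size, so no adjustment is needed.
South receives 6.

6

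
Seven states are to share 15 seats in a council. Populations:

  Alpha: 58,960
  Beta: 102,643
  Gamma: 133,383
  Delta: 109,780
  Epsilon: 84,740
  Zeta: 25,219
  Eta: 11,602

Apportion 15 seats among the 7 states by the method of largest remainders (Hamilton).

Alpha=2, Beta=3, Gamma=4, Delta=3, Epsilon=2, Zeta=1, Eta=0

Standard divisor: 526327 ÷ 15 ≈ 35088.467.
Standard quotas: Alpha 1.6803, Beta 2.9253, Gamma 3.8013, Delta 3.1287, Epsilon 2.4150, Zeta 0.7187, Eta 0.3306.
Lower quotas: Alpha 1, Beta 2, Gamma 3, Delta 3, Epsilon 2, Zeta 0, Eta 0 (sum 11, leaving 4 seats).
Remainders in descending order: Beta 0.9253, Gamma 0.8013, Zeta 0.7187, Alpha 0.6803, Epsilon 0.4150, Eta 0.3306, Delta 0.1287.
Largest remainders: Beta, Gamma, Zeta, Alpha receive the extra seats.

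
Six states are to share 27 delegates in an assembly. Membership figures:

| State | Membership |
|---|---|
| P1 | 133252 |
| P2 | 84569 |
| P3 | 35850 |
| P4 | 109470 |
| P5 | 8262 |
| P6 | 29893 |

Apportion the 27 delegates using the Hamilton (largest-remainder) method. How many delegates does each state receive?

P1 9, P2 6, P3 2, P4 7, P5 1, P6 2

The standard divisor is 401296/27 ≈ 14862.815.
Standard quotas: P1 8.9655, P2 5.6900, P3 2.4121, P4 7.3654, P5 0.5559, P6 2.0113.
Lower quotas: P1 8, P2 5, P3 2, P4 7, P5 0, P6 2 (sum 24, leaving 3 seats).
Remainders in descending order: P1 0.9655, P2 0.6900, P5 0.5559, P3 0.4121, P4 0.3654, P6 0.0113.
Largest remainders: P1, P2, P5 receive the extra seats.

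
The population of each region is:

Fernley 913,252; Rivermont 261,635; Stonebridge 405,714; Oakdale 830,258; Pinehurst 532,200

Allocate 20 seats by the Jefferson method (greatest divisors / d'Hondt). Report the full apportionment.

Standard divisor 2943059/20 ≈ 147152.95; standard quotas: Fernley 6.206, Rivermont 1.778, Stonebridge 2.757, Oakdale 5.642, Pinehurst 3.617.
Rounding down gives 6, 1, 2, 5, 3 = 17 seats, so the divisor must be adjusted.
With modified divisor 132380: modified quotas Fernley 6.899, Rivermont 1.976, Stonebridge 3.065, Oakdale 6.272, Pinehurst 4.020.
Rounding down: Fernley 6, Rivermont 1, Stonebridge 3, Oakdale 6, Pinehurst 4 (total 20).

Fernley=6, Rivermont=1, Stonebridge=3, Oakdale=6, Pinehurst=4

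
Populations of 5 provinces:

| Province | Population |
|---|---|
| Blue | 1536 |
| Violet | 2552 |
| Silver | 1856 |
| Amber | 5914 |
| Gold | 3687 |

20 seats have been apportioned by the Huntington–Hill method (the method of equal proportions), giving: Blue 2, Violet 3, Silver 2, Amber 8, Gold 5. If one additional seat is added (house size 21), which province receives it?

Priority for the next seat is population ÷ (√(s·(s+1))).
Priorities: Blue 627.069, Violet 736.699, Silver 757.709, Amber 696.972, Gold 673.151.
Highest priority: Silver.

Silver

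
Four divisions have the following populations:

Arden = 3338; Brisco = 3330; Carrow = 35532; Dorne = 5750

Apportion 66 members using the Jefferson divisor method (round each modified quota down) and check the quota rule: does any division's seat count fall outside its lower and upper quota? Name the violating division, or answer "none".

Carrow

Standard quotas: Arden 4.595, Brisco 4.584, Carrow 48.907, Dorne 7.914.
Jefferson allocation: Arden 4, Brisco 4, Carrow 50, Dorne 8.
Carrow has quota 48.907 (lower 48, upper 49) but receives 50 — outside the quota interval.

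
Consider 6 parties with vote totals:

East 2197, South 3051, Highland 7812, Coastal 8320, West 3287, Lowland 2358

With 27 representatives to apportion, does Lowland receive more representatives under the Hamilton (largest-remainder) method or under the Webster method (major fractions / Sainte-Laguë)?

Hamilton: East 2, South 3, Highland 8, Coastal 8, West 3, Lowland 3.
Webster: East 2, South 3, Highland 8, Coastal 9, West 3, Lowland 2.
Lowland gets 3 under Hamilton and 2 under Webster.

Hamilton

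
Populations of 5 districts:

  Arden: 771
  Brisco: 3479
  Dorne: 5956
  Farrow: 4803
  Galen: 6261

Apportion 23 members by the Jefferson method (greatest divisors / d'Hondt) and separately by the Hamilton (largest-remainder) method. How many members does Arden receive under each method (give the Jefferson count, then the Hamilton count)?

Jefferson: Arden 0, Brisco 4, Dorne 7, Farrow 5, Galen 7.
Hamilton: Arden 1, Brisco 4, Dorne 6, Farrow 5, Galen 7.
Arden gets 0 under Jefferson and 1 under Hamilton.

0 and 1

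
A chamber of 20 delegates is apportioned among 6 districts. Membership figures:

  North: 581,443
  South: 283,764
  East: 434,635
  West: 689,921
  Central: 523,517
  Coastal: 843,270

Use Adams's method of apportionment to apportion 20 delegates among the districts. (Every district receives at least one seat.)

Standard divisor 3356550/20 ≈ 167827.5; standard quotas: North 3.465, South 1.691, East 2.590, West 4.111, Central 3.119, Coastal 5.025.
Rounding up gives 4, 2, 3, 5, 4, 6 = 24 seats, so the divisor must be adjusted.
With modified divisor 202300: modified quotas North 2.874, South 1.403, East 2.148, West 3.410, Central 2.588, Coastal 4.168.
Rounding up: North 3, South 2, East 3, West 4, Central 3, Coastal 5 (total 20).

North 3, South 2, East 3, West 4, Central 3, Coastal 5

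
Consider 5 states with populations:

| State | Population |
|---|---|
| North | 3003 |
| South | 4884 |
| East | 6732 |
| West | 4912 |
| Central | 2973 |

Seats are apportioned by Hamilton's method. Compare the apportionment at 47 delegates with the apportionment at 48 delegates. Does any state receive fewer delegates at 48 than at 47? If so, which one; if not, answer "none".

North

At 47 seats: North 7, South 10, East 14, West 10, Central 6.
At 48 seats: North 6, South 11, East 14, West 11, Central 6.
North drops from 7 to 6.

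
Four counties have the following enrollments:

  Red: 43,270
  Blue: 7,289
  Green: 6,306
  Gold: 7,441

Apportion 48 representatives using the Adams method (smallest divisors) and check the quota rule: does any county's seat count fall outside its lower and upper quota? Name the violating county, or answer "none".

Standard quotas: Red 32.298, Blue 5.441, Green 4.707, Gold 5.554.
Adams allocation: Red 31, Blue 6, Green 5, Gold 6.
Red has quota 32.298 (lower 32, upper 33) but receives 31 — outside the quota interval.

Red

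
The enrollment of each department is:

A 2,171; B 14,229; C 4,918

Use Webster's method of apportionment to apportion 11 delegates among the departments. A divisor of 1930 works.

A=1, B=7, C=3

With modified divisor 1930: modified quotas A 1.125, B 7.373, C 2.548.
Rounding to the nearest integer: A 1, B 7, C 3 (total 11).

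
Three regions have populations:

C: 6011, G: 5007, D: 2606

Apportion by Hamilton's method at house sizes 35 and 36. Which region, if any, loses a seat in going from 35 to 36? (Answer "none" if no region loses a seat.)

At 35 seats: C 15, G 13, D 7.
At 36 seats: C 16, G 13, D 7.
No region's allocation decreased.

none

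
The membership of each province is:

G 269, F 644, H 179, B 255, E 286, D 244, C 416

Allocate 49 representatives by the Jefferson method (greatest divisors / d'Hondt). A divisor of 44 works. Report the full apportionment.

G: 6, F: 14, H: 4, B: 5, E: 6, D: 5, C: 9

With modified divisor 44: modified quotas G 6.114, F 14.636, H 4.068, B 5.795, E 6.500, D 5.545, C 9.455.
Rounding down: G 6, F 14, H 4, B 5, E 6, D 5, C 9 (total 49).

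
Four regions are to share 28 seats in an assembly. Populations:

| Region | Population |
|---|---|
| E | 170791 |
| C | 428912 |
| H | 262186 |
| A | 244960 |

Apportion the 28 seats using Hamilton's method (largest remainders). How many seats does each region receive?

E 4, C 11, H 7, A 6

Total 1106849; standard divisor 1106849/28 ≈ 39530.321.
Standard quotas: E 4.3205, C 10.8502, H 6.6325, A 6.1968.
Lower quotas: E 4, C 10, H 6, A 6 (sum 26, leaving 2 seats).
Remainders in descending order: C 0.8502, H 0.6325, E 0.3205, A 0.1968.
Largest remainders: C, H receive the extra seats.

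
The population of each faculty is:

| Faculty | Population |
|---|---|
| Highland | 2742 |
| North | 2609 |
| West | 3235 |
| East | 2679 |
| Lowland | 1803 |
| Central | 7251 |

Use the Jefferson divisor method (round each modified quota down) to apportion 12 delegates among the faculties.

Highland 2; North 1; West 2; East 1; Lowland 1; Central 5

Standard divisor 20319/12 ≈ 1693.25; standard quotas: Highland 1.619, North 1.541, West 1.911, East 1.582, Lowland 1.065, Central 4.282.
Rounding down gives 1, 1, 1, 1, 1, 4 = 9 seats, so the divisor must be adjusted.
With modified divisor 1355: modified quotas Highland 2.024, North 1.925, West 2.387, East 1.977, Lowland 1.331, Central 5.351.
Rounding down: Highland 2, North 1, West 2, East 1, Lowland 1, Central 5 (total 12).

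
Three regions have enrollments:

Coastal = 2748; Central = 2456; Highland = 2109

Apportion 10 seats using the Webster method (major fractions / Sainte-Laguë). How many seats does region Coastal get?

4

Standard divisor 7313/10 ≈ 731.3; standard quotas: Coastal 3.758, Central 3.358, Highland 2.884.
Rounding to the nearest integer gives Coastal 4, Central 3, Highland 3 — total 10, matching the house size, so no adjustment is needed.
Coastal receives 4.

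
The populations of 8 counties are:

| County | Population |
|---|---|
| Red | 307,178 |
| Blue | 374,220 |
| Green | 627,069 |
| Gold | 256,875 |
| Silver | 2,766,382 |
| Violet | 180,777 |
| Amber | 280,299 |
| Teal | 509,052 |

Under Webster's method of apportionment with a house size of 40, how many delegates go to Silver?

21

Standard divisor 5301852/40 ≈ 132546.3; standard quotas: Red 2.318, Blue 2.823, Green 4.731, Gold 1.938, Silver 20.871, Violet 1.364, Amber 2.115, Teal 3.841.
Rounding to the nearest integer gives Red 2, Blue 3, Green 5, Gold 2, Silver 21, Violet 1, Amber 2, Teal 4 — total 40, matching the house size, so no adjustment is needed.
Silver receives 21.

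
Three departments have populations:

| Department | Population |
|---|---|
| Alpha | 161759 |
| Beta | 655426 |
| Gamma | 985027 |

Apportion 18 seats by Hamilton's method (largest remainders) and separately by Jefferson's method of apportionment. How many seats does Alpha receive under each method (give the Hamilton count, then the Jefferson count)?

Hamilton: Alpha 2, Beta 6, Gamma 10.
Jefferson: Alpha 1, Beta 7, Gamma 10.
Alpha gets 2 under Hamilton and 1 under Jefferson.

2 and 1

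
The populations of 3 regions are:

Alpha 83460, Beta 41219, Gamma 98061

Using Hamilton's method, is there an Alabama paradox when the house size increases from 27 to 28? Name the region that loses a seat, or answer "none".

none

At 27 seats: Alpha 10, Beta 5, Gamma 12.
At 28 seats: Alpha 11, Beta 5, Gamma 12.
No region's allocation decreased.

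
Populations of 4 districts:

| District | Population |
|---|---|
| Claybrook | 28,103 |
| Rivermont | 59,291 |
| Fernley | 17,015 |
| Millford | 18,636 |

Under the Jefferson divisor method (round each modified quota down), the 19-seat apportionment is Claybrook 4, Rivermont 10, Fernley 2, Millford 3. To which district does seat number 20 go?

Priority for the next seat is population ÷ (current seats + 1).
Priorities: Claybrook 5620.600, Rivermont 5390.091, Fernley 5671.667, Millford 4659.000.
Highest priority: Fernley.

Fernley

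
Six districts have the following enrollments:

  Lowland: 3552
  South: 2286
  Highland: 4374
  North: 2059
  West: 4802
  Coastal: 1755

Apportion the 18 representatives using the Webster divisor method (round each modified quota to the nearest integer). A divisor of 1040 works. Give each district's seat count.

With modified divisor 1040: modified quotas Lowland 3.415, South 2.198, Highland 4.206, North 1.980, West 4.617, Coastal 1.688.
Rounding to the nearest integer: Lowland 3, South 2, Highland 4, North 2, West 5, Coastal 2 (total 18).

Lowland=3, South=2, Highland=4, North=2, West=5, Coastal=2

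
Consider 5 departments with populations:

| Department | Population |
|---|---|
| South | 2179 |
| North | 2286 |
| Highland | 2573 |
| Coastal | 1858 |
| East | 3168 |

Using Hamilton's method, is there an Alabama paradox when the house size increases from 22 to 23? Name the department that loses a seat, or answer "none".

At 22 seats: South 4, North 4, Highland 5, Coastal 3, East 6.
At 23 seats: South 4, North 4, Highland 5, Coastal 4, East 6.
No department's allocation decreased.

none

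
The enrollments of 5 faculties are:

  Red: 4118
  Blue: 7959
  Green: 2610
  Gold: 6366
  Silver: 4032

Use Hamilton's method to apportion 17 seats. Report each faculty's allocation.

The standard divisor is 25085/17 ≈ 1475.588.
Standard quotas: Red 2.7908, Blue 5.3938, Green 1.7688, Gold 4.3142, Silver 2.7325.
Lower quotas: Red 2, Blue 5, Green 1, Gold 4, Silver 2 (sum 14, leaving 3 seats).
Remainders in descending order: Red 0.7908, Green 0.7688, Silver 0.7325, Blue 0.3938, Gold 0.3142.
Largest remainders: Red, Green, Silver receive the extra seats.

Red=3; Blue=5; Green=2; Gold=4; Silver=3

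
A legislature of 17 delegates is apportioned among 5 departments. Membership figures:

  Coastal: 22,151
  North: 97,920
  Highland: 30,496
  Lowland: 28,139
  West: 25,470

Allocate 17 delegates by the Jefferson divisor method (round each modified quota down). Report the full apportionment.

Standard divisor 204176/17 ≈ 12010.353; standard quotas: Coastal 1.844, North 8.153, Highland 2.539, Lowland 2.343, West 2.121.
Rounding down gives 1, 8, 2, 2, 2 = 15 seats, so the divisor must be adjusted.
With modified divisor 10500: modified quotas Coastal 2.110, North 9.326, Highland 2.904, Lowland 2.680, West 2.426.
Rounding down: Coastal 2, North 9, Highland 2, Lowland 2, West 2 (total 17).

Coastal: 2, North: 9, Highland: 2, Lowland: 2, West: 2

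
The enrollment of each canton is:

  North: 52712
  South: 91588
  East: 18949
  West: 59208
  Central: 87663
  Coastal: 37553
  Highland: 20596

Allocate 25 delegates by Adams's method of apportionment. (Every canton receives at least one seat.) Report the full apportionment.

Standard divisor 368269/25 ≈ 14730.76; standard quotas: North 3.578, South 6.217, East 1.286, West 4.019, Central 5.951, Coastal 2.549, Highland 1.398.
Rounding up gives 4, 7, 2, 5, 6, 3, 2 = 29 seats, so the divisor must be adjusted.
With modified divisor 17900: modified quotas North 2.945, South 5.117, East 1.059, West 3.308, Central 4.897, Coastal 2.098, Highland 1.151.
Rounding up: North 3, South 6, East 2, West 4, Central 5, Coastal 3, Highland 2 (total 25).

North 3, South 6, East 2, West 4, Central 5, Coastal 3, Highland 2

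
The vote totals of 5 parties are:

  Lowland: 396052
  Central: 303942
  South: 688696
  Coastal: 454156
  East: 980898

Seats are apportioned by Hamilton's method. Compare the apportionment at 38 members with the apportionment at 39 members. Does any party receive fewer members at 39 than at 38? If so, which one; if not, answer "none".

Lowland

At 38 seats: Lowland 6, Central 4, South 9, Coastal 6, East 13.
At 39 seats: Lowland 5, Central 4, South 10, Coastal 6, East 14.
Lowland drops from 6 to 5.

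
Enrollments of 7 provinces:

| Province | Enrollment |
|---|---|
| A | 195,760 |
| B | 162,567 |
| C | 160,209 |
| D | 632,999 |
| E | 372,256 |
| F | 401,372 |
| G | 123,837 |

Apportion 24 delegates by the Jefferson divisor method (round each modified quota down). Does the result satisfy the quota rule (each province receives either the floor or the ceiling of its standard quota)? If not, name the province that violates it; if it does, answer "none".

Standard quotas: A 2.293, B 1.904, C 1.877, D 7.414, E 4.360, F 4.701, G 1.451.
Jefferson allocation: A 2, B 2, C 2, D 8, E 4, F 5, G 1.
Every allocation lies between the lower and upper quota.

none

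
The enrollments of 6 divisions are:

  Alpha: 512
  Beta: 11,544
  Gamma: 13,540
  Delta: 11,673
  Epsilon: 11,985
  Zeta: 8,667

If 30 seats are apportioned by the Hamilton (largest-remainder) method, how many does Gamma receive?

Total 57921; standard divisor 57921/30 ≈ 1930.7.
Standard quotas: Alpha 0.2652, Beta 5.9792, Gamma 7.0130, Delta 6.0460, Epsilon 6.2076, Zeta 4.4890.
Lower quotas: Alpha 0, Beta 5, Gamma 7, Delta 6, Epsilon 6, Zeta 4 (sum 28, leaving 2 seats).
Remainders in descending order: Beta 0.9792, Zeta 0.4890, Alpha 0.2652, Epsilon 0.2076, Delta 0.0460, Gamma 0.0130.
Largest remainders: Beta, Zeta receive the extra seats.
Gamma receives 7.

7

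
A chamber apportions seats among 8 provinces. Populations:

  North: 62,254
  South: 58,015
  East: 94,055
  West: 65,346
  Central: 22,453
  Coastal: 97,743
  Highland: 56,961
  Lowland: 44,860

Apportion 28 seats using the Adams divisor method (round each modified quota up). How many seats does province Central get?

2

Standard divisor 501687/28 ≈ 17917.393; standard quotas: North 3.475, South 3.238, East 5.249, West 3.647, Central 1.253, Coastal 5.455, Highland 3.179, Lowland 2.504.
Rounding up gives 4, 4, 6, 4, 2, 6, 4, 3 = 33 seats, so the divisor must be adjusted.
With modified divisor 21300: modified quotas North 2.923, South 2.724, East 4.416, West 3.068, Central 1.054, Coastal 4.589, Highland 2.674, Lowland 2.106.
Rounding up: North 3, South 3, East 5, West 4, Central 2, Coastal 5, Highland 3, Lowland 3 (total 28).
Central receives 2.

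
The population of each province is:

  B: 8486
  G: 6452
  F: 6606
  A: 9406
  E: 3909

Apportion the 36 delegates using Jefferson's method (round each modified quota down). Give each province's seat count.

Standard divisor 34859/36 ≈ 968.306; standard quotas: B 8.764, G 6.663, F 6.822, A 9.714, E 4.037.
Rounding down gives 8, 6, 6, 9, 4 = 33 seats, so the divisor must be adjusted.
With modified divisor 930: modified quotas B 9.125, G 6.938, F 7.103, A 10.114, E 4.203.
Rounding down: B 9, G 6, F 7, A 10, E 4 (total 36).

B 9, G 6, F 7, A 10, E 4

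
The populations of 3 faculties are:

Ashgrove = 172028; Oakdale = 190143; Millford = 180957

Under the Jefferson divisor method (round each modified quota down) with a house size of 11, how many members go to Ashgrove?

Standard divisor 543128/11 ≈ 49375.273; standard quotas: Ashgrove 3.484, Oakdale 3.851, Millford 3.665.
Rounding down gives 3, 3, 3 = 9 seats, so the divisor must be adjusted.
With modified divisor 44100: modified quotas Ashgrove 3.901, Oakdale 4.312, Millford 4.103.
Rounding down: Ashgrove 3, Oakdale 4, Millford 4 (total 11).
Ashgrove receives 3.

3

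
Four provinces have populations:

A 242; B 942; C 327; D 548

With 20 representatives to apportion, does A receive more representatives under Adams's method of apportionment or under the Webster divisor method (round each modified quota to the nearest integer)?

Adams

Adams: A 3, B 9, C 3, D 5.
Webster: A 2, B 9, C 3, D 6.
A gets 3 under Adams and 2 under Webster.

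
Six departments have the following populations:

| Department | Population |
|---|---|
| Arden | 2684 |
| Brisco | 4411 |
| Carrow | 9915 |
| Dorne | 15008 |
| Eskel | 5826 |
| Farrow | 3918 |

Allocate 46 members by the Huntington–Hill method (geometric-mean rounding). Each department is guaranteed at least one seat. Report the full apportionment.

Arden 3, Brisco 5, Carrow 11, Dorne 17, Eskel 6, Farrow 4

With divisor 904: modified quotas Arden 2.969, Brisco 4.879, Carrow 10.968, Dorne 16.602, Eskel 6.445, Farrow 4.334.
Geometric-mean thresholds: Arden √(2·3)=2.449, Brisco √(4·5)=4.472, Carrow √(10·11)=10.488, Dorne √(16·17)=16.492, Eskel √(6·7)=6.481, Farrow √(4·5)=4.472.
Each quota rounded against its threshold gives Arden 3, Brisco 5, Carrow 11, Dorne 17, Eskel 6, Farrow 4 (total 46).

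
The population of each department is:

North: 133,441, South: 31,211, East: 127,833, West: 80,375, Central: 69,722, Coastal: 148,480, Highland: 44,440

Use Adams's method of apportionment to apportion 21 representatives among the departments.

Standard divisor 635502/21 ≈ 30262; standard quotas: North 4.410, South 1.031, East 4.224, West 2.656, Central 2.304, Coastal 4.906, Highland 1.469.
Rounding up gives 5, 2, 5, 3, 3, 5, 2 = 25 seats, so the divisor must be adjusted.
With modified divisor 36000: modified quotas North 3.707, South 0.867, East 3.551, West 2.233, Central 1.937, Coastal 4.124, Highland 1.234.
Rounding up: North 4, South 1, East 4, West 3, Central 2, Coastal 5, Highland 2 (total 21).

North 4; South 1; East 4; West 3; Central 2; Coastal 5; Highland 2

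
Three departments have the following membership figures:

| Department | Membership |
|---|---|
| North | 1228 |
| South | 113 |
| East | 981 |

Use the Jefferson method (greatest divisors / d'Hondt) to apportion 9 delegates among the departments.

North 5, South 0, East 4

Standard divisor 2322/9 ≈ 258; standard quotas: North 4.760, South 0.438, East 3.802.
Rounding down gives 4, 0, 3 = 7 seats, so the divisor must be adjusted.
With modified divisor 220: modified quotas North 5.582, South 0.514, East 4.459.
Rounding down: North 5, South 0, East 4 (total 9).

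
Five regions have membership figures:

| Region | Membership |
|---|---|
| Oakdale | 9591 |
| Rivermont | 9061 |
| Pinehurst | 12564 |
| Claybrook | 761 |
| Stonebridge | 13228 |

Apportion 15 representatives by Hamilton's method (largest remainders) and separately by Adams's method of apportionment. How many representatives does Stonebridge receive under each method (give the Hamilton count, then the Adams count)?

Hamilton: Oakdale 3, Rivermont 3, Pinehurst 4, Claybrook 0, Stonebridge 5.
Adams: Oakdale 3, Rivermont 3, Pinehurst 4, Claybrook 1, Stonebridge 4.
Stonebridge gets 5 under Hamilton and 4 under Adams.

5 and 4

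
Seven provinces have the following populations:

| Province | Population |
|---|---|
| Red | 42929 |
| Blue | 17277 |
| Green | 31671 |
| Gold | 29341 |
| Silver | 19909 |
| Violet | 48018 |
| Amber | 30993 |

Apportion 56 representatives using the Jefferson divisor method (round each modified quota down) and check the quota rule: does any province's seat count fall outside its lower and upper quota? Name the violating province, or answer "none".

Standard quotas: Red 10.921, Blue 4.395, Green 8.057, Gold 7.464, Silver 5.065, Violet 12.215, Amber 7.884.
Jefferson allocation: Red 11, Blue 4, Green 8, Gold 7, Silver 5, Violet 13, Amber 8.
Every allocation lies between the lower and upper quota.

none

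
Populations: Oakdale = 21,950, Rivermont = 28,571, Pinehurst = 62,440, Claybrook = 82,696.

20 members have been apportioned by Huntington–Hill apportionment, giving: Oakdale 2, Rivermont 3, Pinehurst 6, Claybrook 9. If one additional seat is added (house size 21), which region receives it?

Priority for the next seat is population ÷ (√(s·(s+1))).
Priorities: Oakdale 8961.050, Rivermont 8247.737, Pinehurst 9634.701, Claybrook 8716.924.
Highest priority: Pinehurst.

Pinehurst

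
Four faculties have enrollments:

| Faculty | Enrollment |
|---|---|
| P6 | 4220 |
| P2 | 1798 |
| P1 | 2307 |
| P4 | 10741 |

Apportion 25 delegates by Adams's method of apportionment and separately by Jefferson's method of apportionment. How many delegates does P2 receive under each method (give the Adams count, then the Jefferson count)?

Adams: P6 6, P2 3, P1 3, P4 13.
Jefferson: P6 5, P2 2, P1 3, P4 15.
P2 gets 3 under Adams and 2 under Jefferson.

3 and 2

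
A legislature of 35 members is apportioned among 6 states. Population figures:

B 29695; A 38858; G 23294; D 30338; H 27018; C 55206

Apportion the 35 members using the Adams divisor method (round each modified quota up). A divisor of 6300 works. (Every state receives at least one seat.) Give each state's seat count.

B 5; A 7; G 4; D 5; H 5; C 9

With modified divisor 6300: modified quotas B 4.713, A 6.168, G 3.697, D 4.816, H 4.289, C 8.763.
Rounding up: B 5, A 7, G 4, D 5, H 5, C 9 (total 35).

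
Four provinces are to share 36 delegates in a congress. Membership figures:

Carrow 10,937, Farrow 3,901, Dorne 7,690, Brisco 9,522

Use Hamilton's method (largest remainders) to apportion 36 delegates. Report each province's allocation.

Standard divisor: 32050 ÷ 36 ≈ 890.278.
Standard quotas: Carrow 12.2849, Farrow 4.3818, Dorne 8.6378, Brisco 10.6955.
Lower quotas: Carrow 12, Farrow 4, Dorne 8, Brisco 10 (sum 34, leaving 2 seats).
Remainders in descending order: Brisco 0.6955, Dorne 0.6378, Farrow 0.3818, Carrow 0.2849.
Largest remainders: Brisco, Dorne receive the extra seats.

Carrow 12; Farrow 4; Dorne 9; Brisco 11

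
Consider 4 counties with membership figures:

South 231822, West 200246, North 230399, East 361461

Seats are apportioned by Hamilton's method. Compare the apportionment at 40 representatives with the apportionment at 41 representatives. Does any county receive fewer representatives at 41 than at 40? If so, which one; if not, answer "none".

At 40 seats: South 9, West 8, North 9, East 14.
At 41 seats: South 9, West 8, North 9, East 15.
No county's allocation decreased.

none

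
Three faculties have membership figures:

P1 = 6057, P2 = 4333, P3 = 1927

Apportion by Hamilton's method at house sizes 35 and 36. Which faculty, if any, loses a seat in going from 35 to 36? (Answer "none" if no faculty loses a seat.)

At 35 seats: P1 17, P2 12, P3 6.
At 36 seats: P1 18, P2 13, P3 5.
P3 drops from 6 to 5.

P3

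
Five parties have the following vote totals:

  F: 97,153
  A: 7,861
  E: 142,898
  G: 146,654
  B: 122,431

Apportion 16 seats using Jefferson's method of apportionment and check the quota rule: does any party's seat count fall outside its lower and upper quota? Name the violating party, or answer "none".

Standard quotas: F 3.007, A 0.243, E 4.422, G 4.539, B 3.789.
Jefferson allocation: F 3, A 0, E 4, G 5, B 4.
Every allocation lies between the lower and upper quota.

none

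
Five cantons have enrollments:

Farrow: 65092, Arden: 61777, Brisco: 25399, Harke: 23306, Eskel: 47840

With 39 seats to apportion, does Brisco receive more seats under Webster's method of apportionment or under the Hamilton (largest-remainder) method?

Webster: Farrow 12, Arden 11, Brisco 4, Harke 4, Eskel 8.
Hamilton: Farrow 11, Arden 11, Brisco 5, Harke 4, Eskel 8.
Brisco gets 4 under Webster and 5 under Hamilton.

Hamilton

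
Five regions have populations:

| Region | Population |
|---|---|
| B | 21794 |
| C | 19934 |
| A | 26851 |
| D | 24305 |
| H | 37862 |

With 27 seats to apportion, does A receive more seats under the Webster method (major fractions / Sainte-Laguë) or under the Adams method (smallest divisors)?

Webster: B 4, C 4, A 6, D 5, H 8.
Adams: B 5, C 4, A 5, D 5, H 8.
A gets 6 under Webster and 5 under Adams.

Webster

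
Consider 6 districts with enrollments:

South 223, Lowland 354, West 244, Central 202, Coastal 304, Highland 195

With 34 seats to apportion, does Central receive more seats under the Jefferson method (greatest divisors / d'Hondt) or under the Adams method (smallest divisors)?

Jefferson: South 5, Lowland 8, West 6, Central 4, Coastal 7, Highland 4.
Adams: South 5, Lowland 8, West 5, Central 5, Coastal 7, Highland 4.
Central gets 4 under Jefferson and 5 under Adams.

Adams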